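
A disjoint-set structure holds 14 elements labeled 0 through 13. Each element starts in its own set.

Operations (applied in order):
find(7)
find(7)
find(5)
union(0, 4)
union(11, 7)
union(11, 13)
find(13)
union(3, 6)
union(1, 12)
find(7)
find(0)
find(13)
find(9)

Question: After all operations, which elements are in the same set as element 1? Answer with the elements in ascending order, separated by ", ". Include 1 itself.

Answer: 1, 12

Derivation:
Step 1: find(7) -> no change; set of 7 is {7}
Step 2: find(7) -> no change; set of 7 is {7}
Step 3: find(5) -> no change; set of 5 is {5}
Step 4: union(0, 4) -> merged; set of 0 now {0, 4}
Step 5: union(11, 7) -> merged; set of 11 now {7, 11}
Step 6: union(11, 13) -> merged; set of 11 now {7, 11, 13}
Step 7: find(13) -> no change; set of 13 is {7, 11, 13}
Step 8: union(3, 6) -> merged; set of 3 now {3, 6}
Step 9: union(1, 12) -> merged; set of 1 now {1, 12}
Step 10: find(7) -> no change; set of 7 is {7, 11, 13}
Step 11: find(0) -> no change; set of 0 is {0, 4}
Step 12: find(13) -> no change; set of 13 is {7, 11, 13}
Step 13: find(9) -> no change; set of 9 is {9}
Component of 1: {1, 12}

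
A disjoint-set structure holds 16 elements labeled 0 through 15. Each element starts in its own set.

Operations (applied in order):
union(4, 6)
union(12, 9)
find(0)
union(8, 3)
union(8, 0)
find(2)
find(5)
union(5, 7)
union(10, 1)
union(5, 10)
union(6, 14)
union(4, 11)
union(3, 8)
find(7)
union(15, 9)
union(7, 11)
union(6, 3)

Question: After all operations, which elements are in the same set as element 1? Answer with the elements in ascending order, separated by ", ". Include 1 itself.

Answer: 0, 1, 3, 4, 5, 6, 7, 8, 10, 11, 14

Derivation:
Step 1: union(4, 6) -> merged; set of 4 now {4, 6}
Step 2: union(12, 9) -> merged; set of 12 now {9, 12}
Step 3: find(0) -> no change; set of 0 is {0}
Step 4: union(8, 3) -> merged; set of 8 now {3, 8}
Step 5: union(8, 0) -> merged; set of 8 now {0, 3, 8}
Step 6: find(2) -> no change; set of 2 is {2}
Step 7: find(5) -> no change; set of 5 is {5}
Step 8: union(5, 7) -> merged; set of 5 now {5, 7}
Step 9: union(10, 1) -> merged; set of 10 now {1, 10}
Step 10: union(5, 10) -> merged; set of 5 now {1, 5, 7, 10}
Step 11: union(6, 14) -> merged; set of 6 now {4, 6, 14}
Step 12: union(4, 11) -> merged; set of 4 now {4, 6, 11, 14}
Step 13: union(3, 8) -> already same set; set of 3 now {0, 3, 8}
Step 14: find(7) -> no change; set of 7 is {1, 5, 7, 10}
Step 15: union(15, 9) -> merged; set of 15 now {9, 12, 15}
Step 16: union(7, 11) -> merged; set of 7 now {1, 4, 5, 6, 7, 10, 11, 14}
Step 17: union(6, 3) -> merged; set of 6 now {0, 1, 3, 4, 5, 6, 7, 8, 10, 11, 14}
Component of 1: {0, 1, 3, 4, 5, 6, 7, 8, 10, 11, 14}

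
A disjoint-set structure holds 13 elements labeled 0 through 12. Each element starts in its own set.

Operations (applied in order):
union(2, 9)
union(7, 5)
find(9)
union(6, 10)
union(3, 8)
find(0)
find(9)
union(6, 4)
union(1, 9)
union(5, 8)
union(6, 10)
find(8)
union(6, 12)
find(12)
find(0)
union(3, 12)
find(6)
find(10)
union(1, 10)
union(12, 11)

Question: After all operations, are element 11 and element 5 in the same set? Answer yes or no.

Step 1: union(2, 9) -> merged; set of 2 now {2, 9}
Step 2: union(7, 5) -> merged; set of 7 now {5, 7}
Step 3: find(9) -> no change; set of 9 is {2, 9}
Step 4: union(6, 10) -> merged; set of 6 now {6, 10}
Step 5: union(3, 8) -> merged; set of 3 now {3, 8}
Step 6: find(0) -> no change; set of 0 is {0}
Step 7: find(9) -> no change; set of 9 is {2, 9}
Step 8: union(6, 4) -> merged; set of 6 now {4, 6, 10}
Step 9: union(1, 9) -> merged; set of 1 now {1, 2, 9}
Step 10: union(5, 8) -> merged; set of 5 now {3, 5, 7, 8}
Step 11: union(6, 10) -> already same set; set of 6 now {4, 6, 10}
Step 12: find(8) -> no change; set of 8 is {3, 5, 7, 8}
Step 13: union(6, 12) -> merged; set of 6 now {4, 6, 10, 12}
Step 14: find(12) -> no change; set of 12 is {4, 6, 10, 12}
Step 15: find(0) -> no change; set of 0 is {0}
Step 16: union(3, 12) -> merged; set of 3 now {3, 4, 5, 6, 7, 8, 10, 12}
Step 17: find(6) -> no change; set of 6 is {3, 4, 5, 6, 7, 8, 10, 12}
Step 18: find(10) -> no change; set of 10 is {3, 4, 5, 6, 7, 8, 10, 12}
Step 19: union(1, 10) -> merged; set of 1 now {1, 2, 3, 4, 5, 6, 7, 8, 9, 10, 12}
Step 20: union(12, 11) -> merged; set of 12 now {1, 2, 3, 4, 5, 6, 7, 8, 9, 10, 11, 12}
Set of 11: {1, 2, 3, 4, 5, 6, 7, 8, 9, 10, 11, 12}; 5 is a member.

Answer: yes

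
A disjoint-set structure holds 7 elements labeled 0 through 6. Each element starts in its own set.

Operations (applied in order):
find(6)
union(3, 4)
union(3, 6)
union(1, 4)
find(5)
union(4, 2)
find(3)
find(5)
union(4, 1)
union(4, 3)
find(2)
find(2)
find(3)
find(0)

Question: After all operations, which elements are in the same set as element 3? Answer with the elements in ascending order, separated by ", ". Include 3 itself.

Step 1: find(6) -> no change; set of 6 is {6}
Step 2: union(3, 4) -> merged; set of 3 now {3, 4}
Step 3: union(3, 6) -> merged; set of 3 now {3, 4, 6}
Step 4: union(1, 4) -> merged; set of 1 now {1, 3, 4, 6}
Step 5: find(5) -> no change; set of 5 is {5}
Step 6: union(4, 2) -> merged; set of 4 now {1, 2, 3, 4, 6}
Step 7: find(3) -> no change; set of 3 is {1, 2, 3, 4, 6}
Step 8: find(5) -> no change; set of 5 is {5}
Step 9: union(4, 1) -> already same set; set of 4 now {1, 2, 3, 4, 6}
Step 10: union(4, 3) -> already same set; set of 4 now {1, 2, 3, 4, 6}
Step 11: find(2) -> no change; set of 2 is {1, 2, 3, 4, 6}
Step 12: find(2) -> no change; set of 2 is {1, 2, 3, 4, 6}
Step 13: find(3) -> no change; set of 3 is {1, 2, 3, 4, 6}
Step 14: find(0) -> no change; set of 0 is {0}
Component of 3: {1, 2, 3, 4, 6}

Answer: 1, 2, 3, 4, 6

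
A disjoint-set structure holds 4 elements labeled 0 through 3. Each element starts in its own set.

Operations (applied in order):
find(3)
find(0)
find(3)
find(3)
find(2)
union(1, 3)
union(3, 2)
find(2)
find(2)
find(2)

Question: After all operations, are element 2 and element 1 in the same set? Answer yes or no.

Answer: yes

Derivation:
Step 1: find(3) -> no change; set of 3 is {3}
Step 2: find(0) -> no change; set of 0 is {0}
Step 3: find(3) -> no change; set of 3 is {3}
Step 4: find(3) -> no change; set of 3 is {3}
Step 5: find(2) -> no change; set of 2 is {2}
Step 6: union(1, 3) -> merged; set of 1 now {1, 3}
Step 7: union(3, 2) -> merged; set of 3 now {1, 2, 3}
Step 8: find(2) -> no change; set of 2 is {1, 2, 3}
Step 9: find(2) -> no change; set of 2 is {1, 2, 3}
Step 10: find(2) -> no change; set of 2 is {1, 2, 3}
Set of 2: {1, 2, 3}; 1 is a member.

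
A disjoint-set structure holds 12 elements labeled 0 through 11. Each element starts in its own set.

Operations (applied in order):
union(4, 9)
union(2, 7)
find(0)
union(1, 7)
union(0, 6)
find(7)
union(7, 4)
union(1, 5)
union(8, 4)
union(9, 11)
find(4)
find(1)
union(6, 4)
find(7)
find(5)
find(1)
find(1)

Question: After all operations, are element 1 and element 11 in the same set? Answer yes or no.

Answer: yes

Derivation:
Step 1: union(4, 9) -> merged; set of 4 now {4, 9}
Step 2: union(2, 7) -> merged; set of 2 now {2, 7}
Step 3: find(0) -> no change; set of 0 is {0}
Step 4: union(1, 7) -> merged; set of 1 now {1, 2, 7}
Step 5: union(0, 6) -> merged; set of 0 now {0, 6}
Step 6: find(7) -> no change; set of 7 is {1, 2, 7}
Step 7: union(7, 4) -> merged; set of 7 now {1, 2, 4, 7, 9}
Step 8: union(1, 5) -> merged; set of 1 now {1, 2, 4, 5, 7, 9}
Step 9: union(8, 4) -> merged; set of 8 now {1, 2, 4, 5, 7, 8, 9}
Step 10: union(9, 11) -> merged; set of 9 now {1, 2, 4, 5, 7, 8, 9, 11}
Step 11: find(4) -> no change; set of 4 is {1, 2, 4, 5, 7, 8, 9, 11}
Step 12: find(1) -> no change; set of 1 is {1, 2, 4, 5, 7, 8, 9, 11}
Step 13: union(6, 4) -> merged; set of 6 now {0, 1, 2, 4, 5, 6, 7, 8, 9, 11}
Step 14: find(7) -> no change; set of 7 is {0, 1, 2, 4, 5, 6, 7, 8, 9, 11}
Step 15: find(5) -> no change; set of 5 is {0, 1, 2, 4, 5, 6, 7, 8, 9, 11}
Step 16: find(1) -> no change; set of 1 is {0, 1, 2, 4, 5, 6, 7, 8, 9, 11}
Step 17: find(1) -> no change; set of 1 is {0, 1, 2, 4, 5, 6, 7, 8, 9, 11}
Set of 1: {0, 1, 2, 4, 5, 6, 7, 8, 9, 11}; 11 is a member.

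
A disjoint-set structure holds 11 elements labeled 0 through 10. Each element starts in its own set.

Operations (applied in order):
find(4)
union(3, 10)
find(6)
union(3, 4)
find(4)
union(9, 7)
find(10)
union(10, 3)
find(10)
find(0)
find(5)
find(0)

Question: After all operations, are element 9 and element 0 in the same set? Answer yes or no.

Step 1: find(4) -> no change; set of 4 is {4}
Step 2: union(3, 10) -> merged; set of 3 now {3, 10}
Step 3: find(6) -> no change; set of 6 is {6}
Step 4: union(3, 4) -> merged; set of 3 now {3, 4, 10}
Step 5: find(4) -> no change; set of 4 is {3, 4, 10}
Step 6: union(9, 7) -> merged; set of 9 now {7, 9}
Step 7: find(10) -> no change; set of 10 is {3, 4, 10}
Step 8: union(10, 3) -> already same set; set of 10 now {3, 4, 10}
Step 9: find(10) -> no change; set of 10 is {3, 4, 10}
Step 10: find(0) -> no change; set of 0 is {0}
Step 11: find(5) -> no change; set of 5 is {5}
Step 12: find(0) -> no change; set of 0 is {0}
Set of 9: {7, 9}; 0 is not a member.

Answer: no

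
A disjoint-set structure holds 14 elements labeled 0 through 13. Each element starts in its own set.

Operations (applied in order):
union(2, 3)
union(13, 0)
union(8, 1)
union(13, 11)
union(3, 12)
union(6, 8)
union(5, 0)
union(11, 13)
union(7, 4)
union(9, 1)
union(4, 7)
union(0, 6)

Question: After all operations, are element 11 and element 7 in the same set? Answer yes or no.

Answer: no

Derivation:
Step 1: union(2, 3) -> merged; set of 2 now {2, 3}
Step 2: union(13, 0) -> merged; set of 13 now {0, 13}
Step 3: union(8, 1) -> merged; set of 8 now {1, 8}
Step 4: union(13, 11) -> merged; set of 13 now {0, 11, 13}
Step 5: union(3, 12) -> merged; set of 3 now {2, 3, 12}
Step 6: union(6, 8) -> merged; set of 6 now {1, 6, 8}
Step 7: union(5, 0) -> merged; set of 5 now {0, 5, 11, 13}
Step 8: union(11, 13) -> already same set; set of 11 now {0, 5, 11, 13}
Step 9: union(7, 4) -> merged; set of 7 now {4, 7}
Step 10: union(9, 1) -> merged; set of 9 now {1, 6, 8, 9}
Step 11: union(4, 7) -> already same set; set of 4 now {4, 7}
Step 12: union(0, 6) -> merged; set of 0 now {0, 1, 5, 6, 8, 9, 11, 13}
Set of 11: {0, 1, 5, 6, 8, 9, 11, 13}; 7 is not a member.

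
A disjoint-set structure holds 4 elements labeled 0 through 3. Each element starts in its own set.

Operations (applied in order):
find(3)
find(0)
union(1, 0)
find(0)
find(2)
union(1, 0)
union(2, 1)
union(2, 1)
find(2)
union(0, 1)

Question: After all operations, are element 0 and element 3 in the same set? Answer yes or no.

Answer: no

Derivation:
Step 1: find(3) -> no change; set of 3 is {3}
Step 2: find(0) -> no change; set of 0 is {0}
Step 3: union(1, 0) -> merged; set of 1 now {0, 1}
Step 4: find(0) -> no change; set of 0 is {0, 1}
Step 5: find(2) -> no change; set of 2 is {2}
Step 6: union(1, 0) -> already same set; set of 1 now {0, 1}
Step 7: union(2, 1) -> merged; set of 2 now {0, 1, 2}
Step 8: union(2, 1) -> already same set; set of 2 now {0, 1, 2}
Step 9: find(2) -> no change; set of 2 is {0, 1, 2}
Step 10: union(0, 1) -> already same set; set of 0 now {0, 1, 2}
Set of 0: {0, 1, 2}; 3 is not a member.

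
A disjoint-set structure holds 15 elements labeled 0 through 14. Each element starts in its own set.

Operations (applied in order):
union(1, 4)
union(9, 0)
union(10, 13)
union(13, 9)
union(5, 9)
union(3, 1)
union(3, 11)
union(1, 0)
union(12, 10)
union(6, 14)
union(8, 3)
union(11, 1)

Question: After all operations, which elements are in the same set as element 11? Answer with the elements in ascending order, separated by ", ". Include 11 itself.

Answer: 0, 1, 3, 4, 5, 8, 9, 10, 11, 12, 13

Derivation:
Step 1: union(1, 4) -> merged; set of 1 now {1, 4}
Step 2: union(9, 0) -> merged; set of 9 now {0, 9}
Step 3: union(10, 13) -> merged; set of 10 now {10, 13}
Step 4: union(13, 9) -> merged; set of 13 now {0, 9, 10, 13}
Step 5: union(5, 9) -> merged; set of 5 now {0, 5, 9, 10, 13}
Step 6: union(3, 1) -> merged; set of 3 now {1, 3, 4}
Step 7: union(3, 11) -> merged; set of 3 now {1, 3, 4, 11}
Step 8: union(1, 0) -> merged; set of 1 now {0, 1, 3, 4, 5, 9, 10, 11, 13}
Step 9: union(12, 10) -> merged; set of 12 now {0, 1, 3, 4, 5, 9, 10, 11, 12, 13}
Step 10: union(6, 14) -> merged; set of 6 now {6, 14}
Step 11: union(8, 3) -> merged; set of 8 now {0, 1, 3, 4, 5, 8, 9, 10, 11, 12, 13}
Step 12: union(11, 1) -> already same set; set of 11 now {0, 1, 3, 4, 5, 8, 9, 10, 11, 12, 13}
Component of 11: {0, 1, 3, 4, 5, 8, 9, 10, 11, 12, 13}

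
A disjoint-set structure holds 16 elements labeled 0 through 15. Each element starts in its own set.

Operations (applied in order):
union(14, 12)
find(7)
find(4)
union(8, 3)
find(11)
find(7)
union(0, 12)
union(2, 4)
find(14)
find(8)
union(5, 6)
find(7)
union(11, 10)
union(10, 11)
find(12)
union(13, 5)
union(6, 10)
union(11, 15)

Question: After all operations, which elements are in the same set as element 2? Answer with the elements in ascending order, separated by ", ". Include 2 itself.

Step 1: union(14, 12) -> merged; set of 14 now {12, 14}
Step 2: find(7) -> no change; set of 7 is {7}
Step 3: find(4) -> no change; set of 4 is {4}
Step 4: union(8, 3) -> merged; set of 8 now {3, 8}
Step 5: find(11) -> no change; set of 11 is {11}
Step 6: find(7) -> no change; set of 7 is {7}
Step 7: union(0, 12) -> merged; set of 0 now {0, 12, 14}
Step 8: union(2, 4) -> merged; set of 2 now {2, 4}
Step 9: find(14) -> no change; set of 14 is {0, 12, 14}
Step 10: find(8) -> no change; set of 8 is {3, 8}
Step 11: union(5, 6) -> merged; set of 5 now {5, 6}
Step 12: find(7) -> no change; set of 7 is {7}
Step 13: union(11, 10) -> merged; set of 11 now {10, 11}
Step 14: union(10, 11) -> already same set; set of 10 now {10, 11}
Step 15: find(12) -> no change; set of 12 is {0, 12, 14}
Step 16: union(13, 5) -> merged; set of 13 now {5, 6, 13}
Step 17: union(6, 10) -> merged; set of 6 now {5, 6, 10, 11, 13}
Step 18: union(11, 15) -> merged; set of 11 now {5, 6, 10, 11, 13, 15}
Component of 2: {2, 4}

Answer: 2, 4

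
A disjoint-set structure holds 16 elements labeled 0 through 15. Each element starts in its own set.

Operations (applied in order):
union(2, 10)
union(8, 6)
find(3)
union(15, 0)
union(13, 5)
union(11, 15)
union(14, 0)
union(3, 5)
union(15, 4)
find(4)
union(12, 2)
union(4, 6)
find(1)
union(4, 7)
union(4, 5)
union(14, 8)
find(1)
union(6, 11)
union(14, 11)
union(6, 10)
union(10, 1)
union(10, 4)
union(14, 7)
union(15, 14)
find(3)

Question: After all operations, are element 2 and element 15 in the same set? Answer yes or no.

Step 1: union(2, 10) -> merged; set of 2 now {2, 10}
Step 2: union(8, 6) -> merged; set of 8 now {6, 8}
Step 3: find(3) -> no change; set of 3 is {3}
Step 4: union(15, 0) -> merged; set of 15 now {0, 15}
Step 5: union(13, 5) -> merged; set of 13 now {5, 13}
Step 6: union(11, 15) -> merged; set of 11 now {0, 11, 15}
Step 7: union(14, 0) -> merged; set of 14 now {0, 11, 14, 15}
Step 8: union(3, 5) -> merged; set of 3 now {3, 5, 13}
Step 9: union(15, 4) -> merged; set of 15 now {0, 4, 11, 14, 15}
Step 10: find(4) -> no change; set of 4 is {0, 4, 11, 14, 15}
Step 11: union(12, 2) -> merged; set of 12 now {2, 10, 12}
Step 12: union(4, 6) -> merged; set of 4 now {0, 4, 6, 8, 11, 14, 15}
Step 13: find(1) -> no change; set of 1 is {1}
Step 14: union(4, 7) -> merged; set of 4 now {0, 4, 6, 7, 8, 11, 14, 15}
Step 15: union(4, 5) -> merged; set of 4 now {0, 3, 4, 5, 6, 7, 8, 11, 13, 14, 15}
Step 16: union(14, 8) -> already same set; set of 14 now {0, 3, 4, 5, 6, 7, 8, 11, 13, 14, 15}
Step 17: find(1) -> no change; set of 1 is {1}
Step 18: union(6, 11) -> already same set; set of 6 now {0, 3, 4, 5, 6, 7, 8, 11, 13, 14, 15}
Step 19: union(14, 11) -> already same set; set of 14 now {0, 3, 4, 5, 6, 7, 8, 11, 13, 14, 15}
Step 20: union(6, 10) -> merged; set of 6 now {0, 2, 3, 4, 5, 6, 7, 8, 10, 11, 12, 13, 14, 15}
Step 21: union(10, 1) -> merged; set of 10 now {0, 1, 2, 3, 4, 5, 6, 7, 8, 10, 11, 12, 13, 14, 15}
Step 22: union(10, 4) -> already same set; set of 10 now {0, 1, 2, 3, 4, 5, 6, 7, 8, 10, 11, 12, 13, 14, 15}
Step 23: union(14, 7) -> already same set; set of 14 now {0, 1, 2, 3, 4, 5, 6, 7, 8, 10, 11, 12, 13, 14, 15}
Step 24: union(15, 14) -> already same set; set of 15 now {0, 1, 2, 3, 4, 5, 6, 7, 8, 10, 11, 12, 13, 14, 15}
Step 25: find(3) -> no change; set of 3 is {0, 1, 2, 3, 4, 5, 6, 7, 8, 10, 11, 12, 13, 14, 15}
Set of 2: {0, 1, 2, 3, 4, 5, 6, 7, 8, 10, 11, 12, 13, 14, 15}; 15 is a member.

Answer: yes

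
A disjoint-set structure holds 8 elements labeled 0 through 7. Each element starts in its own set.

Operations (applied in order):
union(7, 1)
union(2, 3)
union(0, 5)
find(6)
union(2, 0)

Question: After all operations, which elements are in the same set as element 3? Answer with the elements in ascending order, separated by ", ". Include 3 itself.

Answer: 0, 2, 3, 5

Derivation:
Step 1: union(7, 1) -> merged; set of 7 now {1, 7}
Step 2: union(2, 3) -> merged; set of 2 now {2, 3}
Step 3: union(0, 5) -> merged; set of 0 now {0, 5}
Step 4: find(6) -> no change; set of 6 is {6}
Step 5: union(2, 0) -> merged; set of 2 now {0, 2, 3, 5}
Component of 3: {0, 2, 3, 5}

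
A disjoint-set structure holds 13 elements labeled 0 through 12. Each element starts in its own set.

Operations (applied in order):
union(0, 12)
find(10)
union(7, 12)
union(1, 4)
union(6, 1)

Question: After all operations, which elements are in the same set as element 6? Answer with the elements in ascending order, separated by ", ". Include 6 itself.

Answer: 1, 4, 6

Derivation:
Step 1: union(0, 12) -> merged; set of 0 now {0, 12}
Step 2: find(10) -> no change; set of 10 is {10}
Step 3: union(7, 12) -> merged; set of 7 now {0, 7, 12}
Step 4: union(1, 4) -> merged; set of 1 now {1, 4}
Step 5: union(6, 1) -> merged; set of 6 now {1, 4, 6}
Component of 6: {1, 4, 6}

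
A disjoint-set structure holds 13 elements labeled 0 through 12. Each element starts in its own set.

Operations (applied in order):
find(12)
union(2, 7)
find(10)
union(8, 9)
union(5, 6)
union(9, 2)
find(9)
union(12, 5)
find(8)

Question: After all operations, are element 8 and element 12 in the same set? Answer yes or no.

Answer: no

Derivation:
Step 1: find(12) -> no change; set of 12 is {12}
Step 2: union(2, 7) -> merged; set of 2 now {2, 7}
Step 3: find(10) -> no change; set of 10 is {10}
Step 4: union(8, 9) -> merged; set of 8 now {8, 9}
Step 5: union(5, 6) -> merged; set of 5 now {5, 6}
Step 6: union(9, 2) -> merged; set of 9 now {2, 7, 8, 9}
Step 7: find(9) -> no change; set of 9 is {2, 7, 8, 9}
Step 8: union(12, 5) -> merged; set of 12 now {5, 6, 12}
Step 9: find(8) -> no change; set of 8 is {2, 7, 8, 9}
Set of 8: {2, 7, 8, 9}; 12 is not a member.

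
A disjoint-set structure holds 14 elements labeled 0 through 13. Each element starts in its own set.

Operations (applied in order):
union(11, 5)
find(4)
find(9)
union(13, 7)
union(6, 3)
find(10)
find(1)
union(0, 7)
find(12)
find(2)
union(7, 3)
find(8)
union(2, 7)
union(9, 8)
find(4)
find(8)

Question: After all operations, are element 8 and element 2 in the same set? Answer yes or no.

Answer: no

Derivation:
Step 1: union(11, 5) -> merged; set of 11 now {5, 11}
Step 2: find(4) -> no change; set of 4 is {4}
Step 3: find(9) -> no change; set of 9 is {9}
Step 4: union(13, 7) -> merged; set of 13 now {7, 13}
Step 5: union(6, 3) -> merged; set of 6 now {3, 6}
Step 6: find(10) -> no change; set of 10 is {10}
Step 7: find(1) -> no change; set of 1 is {1}
Step 8: union(0, 7) -> merged; set of 0 now {0, 7, 13}
Step 9: find(12) -> no change; set of 12 is {12}
Step 10: find(2) -> no change; set of 2 is {2}
Step 11: union(7, 3) -> merged; set of 7 now {0, 3, 6, 7, 13}
Step 12: find(8) -> no change; set of 8 is {8}
Step 13: union(2, 7) -> merged; set of 2 now {0, 2, 3, 6, 7, 13}
Step 14: union(9, 8) -> merged; set of 9 now {8, 9}
Step 15: find(4) -> no change; set of 4 is {4}
Step 16: find(8) -> no change; set of 8 is {8, 9}
Set of 8: {8, 9}; 2 is not a member.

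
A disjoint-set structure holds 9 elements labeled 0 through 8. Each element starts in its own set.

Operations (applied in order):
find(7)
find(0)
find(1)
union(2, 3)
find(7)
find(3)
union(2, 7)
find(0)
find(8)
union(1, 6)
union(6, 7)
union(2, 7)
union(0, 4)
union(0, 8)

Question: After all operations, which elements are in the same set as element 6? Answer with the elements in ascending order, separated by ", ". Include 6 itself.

Step 1: find(7) -> no change; set of 7 is {7}
Step 2: find(0) -> no change; set of 0 is {0}
Step 3: find(1) -> no change; set of 1 is {1}
Step 4: union(2, 3) -> merged; set of 2 now {2, 3}
Step 5: find(7) -> no change; set of 7 is {7}
Step 6: find(3) -> no change; set of 3 is {2, 3}
Step 7: union(2, 7) -> merged; set of 2 now {2, 3, 7}
Step 8: find(0) -> no change; set of 0 is {0}
Step 9: find(8) -> no change; set of 8 is {8}
Step 10: union(1, 6) -> merged; set of 1 now {1, 6}
Step 11: union(6, 7) -> merged; set of 6 now {1, 2, 3, 6, 7}
Step 12: union(2, 7) -> already same set; set of 2 now {1, 2, 3, 6, 7}
Step 13: union(0, 4) -> merged; set of 0 now {0, 4}
Step 14: union(0, 8) -> merged; set of 0 now {0, 4, 8}
Component of 6: {1, 2, 3, 6, 7}

Answer: 1, 2, 3, 6, 7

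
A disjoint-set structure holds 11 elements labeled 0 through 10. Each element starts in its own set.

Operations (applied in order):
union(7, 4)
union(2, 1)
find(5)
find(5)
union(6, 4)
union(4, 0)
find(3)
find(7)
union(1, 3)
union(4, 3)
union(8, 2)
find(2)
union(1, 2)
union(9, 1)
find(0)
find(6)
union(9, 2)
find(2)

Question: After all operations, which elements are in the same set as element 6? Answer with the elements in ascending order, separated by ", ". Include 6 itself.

Answer: 0, 1, 2, 3, 4, 6, 7, 8, 9

Derivation:
Step 1: union(7, 4) -> merged; set of 7 now {4, 7}
Step 2: union(2, 1) -> merged; set of 2 now {1, 2}
Step 3: find(5) -> no change; set of 5 is {5}
Step 4: find(5) -> no change; set of 5 is {5}
Step 5: union(6, 4) -> merged; set of 6 now {4, 6, 7}
Step 6: union(4, 0) -> merged; set of 4 now {0, 4, 6, 7}
Step 7: find(3) -> no change; set of 3 is {3}
Step 8: find(7) -> no change; set of 7 is {0, 4, 6, 7}
Step 9: union(1, 3) -> merged; set of 1 now {1, 2, 3}
Step 10: union(4, 3) -> merged; set of 4 now {0, 1, 2, 3, 4, 6, 7}
Step 11: union(8, 2) -> merged; set of 8 now {0, 1, 2, 3, 4, 6, 7, 8}
Step 12: find(2) -> no change; set of 2 is {0, 1, 2, 3, 4, 6, 7, 8}
Step 13: union(1, 2) -> already same set; set of 1 now {0, 1, 2, 3, 4, 6, 7, 8}
Step 14: union(9, 1) -> merged; set of 9 now {0, 1, 2, 3, 4, 6, 7, 8, 9}
Step 15: find(0) -> no change; set of 0 is {0, 1, 2, 3, 4, 6, 7, 8, 9}
Step 16: find(6) -> no change; set of 6 is {0, 1, 2, 3, 4, 6, 7, 8, 9}
Step 17: union(9, 2) -> already same set; set of 9 now {0, 1, 2, 3, 4, 6, 7, 8, 9}
Step 18: find(2) -> no change; set of 2 is {0, 1, 2, 3, 4, 6, 7, 8, 9}
Component of 6: {0, 1, 2, 3, 4, 6, 7, 8, 9}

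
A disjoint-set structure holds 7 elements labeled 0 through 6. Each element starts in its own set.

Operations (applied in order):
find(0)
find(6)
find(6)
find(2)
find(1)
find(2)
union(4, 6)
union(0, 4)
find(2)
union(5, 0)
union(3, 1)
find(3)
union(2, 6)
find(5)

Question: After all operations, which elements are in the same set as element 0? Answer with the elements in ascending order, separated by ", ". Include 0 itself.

Step 1: find(0) -> no change; set of 0 is {0}
Step 2: find(6) -> no change; set of 6 is {6}
Step 3: find(6) -> no change; set of 6 is {6}
Step 4: find(2) -> no change; set of 2 is {2}
Step 5: find(1) -> no change; set of 1 is {1}
Step 6: find(2) -> no change; set of 2 is {2}
Step 7: union(4, 6) -> merged; set of 4 now {4, 6}
Step 8: union(0, 4) -> merged; set of 0 now {0, 4, 6}
Step 9: find(2) -> no change; set of 2 is {2}
Step 10: union(5, 0) -> merged; set of 5 now {0, 4, 5, 6}
Step 11: union(3, 1) -> merged; set of 3 now {1, 3}
Step 12: find(3) -> no change; set of 3 is {1, 3}
Step 13: union(2, 6) -> merged; set of 2 now {0, 2, 4, 5, 6}
Step 14: find(5) -> no change; set of 5 is {0, 2, 4, 5, 6}
Component of 0: {0, 2, 4, 5, 6}

Answer: 0, 2, 4, 5, 6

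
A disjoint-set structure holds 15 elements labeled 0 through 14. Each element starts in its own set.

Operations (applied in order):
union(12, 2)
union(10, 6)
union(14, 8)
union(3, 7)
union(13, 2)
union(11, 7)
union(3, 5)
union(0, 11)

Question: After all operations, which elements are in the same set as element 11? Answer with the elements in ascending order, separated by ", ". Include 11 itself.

Answer: 0, 3, 5, 7, 11

Derivation:
Step 1: union(12, 2) -> merged; set of 12 now {2, 12}
Step 2: union(10, 6) -> merged; set of 10 now {6, 10}
Step 3: union(14, 8) -> merged; set of 14 now {8, 14}
Step 4: union(3, 7) -> merged; set of 3 now {3, 7}
Step 5: union(13, 2) -> merged; set of 13 now {2, 12, 13}
Step 6: union(11, 7) -> merged; set of 11 now {3, 7, 11}
Step 7: union(3, 5) -> merged; set of 3 now {3, 5, 7, 11}
Step 8: union(0, 11) -> merged; set of 0 now {0, 3, 5, 7, 11}
Component of 11: {0, 3, 5, 7, 11}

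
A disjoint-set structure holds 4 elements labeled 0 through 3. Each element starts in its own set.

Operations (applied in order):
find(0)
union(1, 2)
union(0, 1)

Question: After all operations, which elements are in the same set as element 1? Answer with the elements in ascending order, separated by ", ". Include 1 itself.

Answer: 0, 1, 2

Derivation:
Step 1: find(0) -> no change; set of 0 is {0}
Step 2: union(1, 2) -> merged; set of 1 now {1, 2}
Step 3: union(0, 1) -> merged; set of 0 now {0, 1, 2}
Component of 1: {0, 1, 2}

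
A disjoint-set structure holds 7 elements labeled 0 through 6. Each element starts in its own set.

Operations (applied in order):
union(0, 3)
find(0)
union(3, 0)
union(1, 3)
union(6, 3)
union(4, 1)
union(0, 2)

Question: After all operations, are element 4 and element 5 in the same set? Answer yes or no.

Answer: no

Derivation:
Step 1: union(0, 3) -> merged; set of 0 now {0, 3}
Step 2: find(0) -> no change; set of 0 is {0, 3}
Step 3: union(3, 0) -> already same set; set of 3 now {0, 3}
Step 4: union(1, 3) -> merged; set of 1 now {0, 1, 3}
Step 5: union(6, 3) -> merged; set of 6 now {0, 1, 3, 6}
Step 6: union(4, 1) -> merged; set of 4 now {0, 1, 3, 4, 6}
Step 7: union(0, 2) -> merged; set of 0 now {0, 1, 2, 3, 4, 6}
Set of 4: {0, 1, 2, 3, 4, 6}; 5 is not a member.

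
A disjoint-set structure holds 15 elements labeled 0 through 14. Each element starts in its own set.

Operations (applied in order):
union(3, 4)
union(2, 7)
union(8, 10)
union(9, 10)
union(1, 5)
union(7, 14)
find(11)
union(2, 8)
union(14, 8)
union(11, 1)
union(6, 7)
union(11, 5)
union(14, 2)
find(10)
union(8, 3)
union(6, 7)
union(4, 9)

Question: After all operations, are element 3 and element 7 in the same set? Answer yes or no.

Answer: yes

Derivation:
Step 1: union(3, 4) -> merged; set of 3 now {3, 4}
Step 2: union(2, 7) -> merged; set of 2 now {2, 7}
Step 3: union(8, 10) -> merged; set of 8 now {8, 10}
Step 4: union(9, 10) -> merged; set of 9 now {8, 9, 10}
Step 5: union(1, 5) -> merged; set of 1 now {1, 5}
Step 6: union(7, 14) -> merged; set of 7 now {2, 7, 14}
Step 7: find(11) -> no change; set of 11 is {11}
Step 8: union(2, 8) -> merged; set of 2 now {2, 7, 8, 9, 10, 14}
Step 9: union(14, 8) -> already same set; set of 14 now {2, 7, 8, 9, 10, 14}
Step 10: union(11, 1) -> merged; set of 11 now {1, 5, 11}
Step 11: union(6, 7) -> merged; set of 6 now {2, 6, 7, 8, 9, 10, 14}
Step 12: union(11, 5) -> already same set; set of 11 now {1, 5, 11}
Step 13: union(14, 2) -> already same set; set of 14 now {2, 6, 7, 8, 9, 10, 14}
Step 14: find(10) -> no change; set of 10 is {2, 6, 7, 8, 9, 10, 14}
Step 15: union(8, 3) -> merged; set of 8 now {2, 3, 4, 6, 7, 8, 9, 10, 14}
Step 16: union(6, 7) -> already same set; set of 6 now {2, 3, 4, 6, 7, 8, 9, 10, 14}
Step 17: union(4, 9) -> already same set; set of 4 now {2, 3, 4, 6, 7, 8, 9, 10, 14}
Set of 3: {2, 3, 4, 6, 7, 8, 9, 10, 14}; 7 is a member.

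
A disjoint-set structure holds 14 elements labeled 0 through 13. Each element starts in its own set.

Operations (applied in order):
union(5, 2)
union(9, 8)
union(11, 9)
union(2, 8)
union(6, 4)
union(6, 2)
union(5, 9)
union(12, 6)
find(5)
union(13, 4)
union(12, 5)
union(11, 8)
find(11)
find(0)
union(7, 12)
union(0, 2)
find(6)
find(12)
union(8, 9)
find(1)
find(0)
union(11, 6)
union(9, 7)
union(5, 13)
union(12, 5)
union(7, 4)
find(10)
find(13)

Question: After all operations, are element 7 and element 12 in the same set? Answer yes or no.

Step 1: union(5, 2) -> merged; set of 5 now {2, 5}
Step 2: union(9, 8) -> merged; set of 9 now {8, 9}
Step 3: union(11, 9) -> merged; set of 11 now {8, 9, 11}
Step 4: union(2, 8) -> merged; set of 2 now {2, 5, 8, 9, 11}
Step 5: union(6, 4) -> merged; set of 6 now {4, 6}
Step 6: union(6, 2) -> merged; set of 6 now {2, 4, 5, 6, 8, 9, 11}
Step 7: union(5, 9) -> already same set; set of 5 now {2, 4, 5, 6, 8, 9, 11}
Step 8: union(12, 6) -> merged; set of 12 now {2, 4, 5, 6, 8, 9, 11, 12}
Step 9: find(5) -> no change; set of 5 is {2, 4, 5, 6, 8, 9, 11, 12}
Step 10: union(13, 4) -> merged; set of 13 now {2, 4, 5, 6, 8, 9, 11, 12, 13}
Step 11: union(12, 5) -> already same set; set of 12 now {2, 4, 5, 6, 8, 9, 11, 12, 13}
Step 12: union(11, 8) -> already same set; set of 11 now {2, 4, 5, 6, 8, 9, 11, 12, 13}
Step 13: find(11) -> no change; set of 11 is {2, 4, 5, 6, 8, 9, 11, 12, 13}
Step 14: find(0) -> no change; set of 0 is {0}
Step 15: union(7, 12) -> merged; set of 7 now {2, 4, 5, 6, 7, 8, 9, 11, 12, 13}
Step 16: union(0, 2) -> merged; set of 0 now {0, 2, 4, 5, 6, 7, 8, 9, 11, 12, 13}
Step 17: find(6) -> no change; set of 6 is {0, 2, 4, 5, 6, 7, 8, 9, 11, 12, 13}
Step 18: find(12) -> no change; set of 12 is {0, 2, 4, 5, 6, 7, 8, 9, 11, 12, 13}
Step 19: union(8, 9) -> already same set; set of 8 now {0, 2, 4, 5, 6, 7, 8, 9, 11, 12, 13}
Step 20: find(1) -> no change; set of 1 is {1}
Step 21: find(0) -> no change; set of 0 is {0, 2, 4, 5, 6, 7, 8, 9, 11, 12, 13}
Step 22: union(11, 6) -> already same set; set of 11 now {0, 2, 4, 5, 6, 7, 8, 9, 11, 12, 13}
Step 23: union(9, 7) -> already same set; set of 9 now {0, 2, 4, 5, 6, 7, 8, 9, 11, 12, 13}
Step 24: union(5, 13) -> already same set; set of 5 now {0, 2, 4, 5, 6, 7, 8, 9, 11, 12, 13}
Step 25: union(12, 5) -> already same set; set of 12 now {0, 2, 4, 5, 6, 7, 8, 9, 11, 12, 13}
Step 26: union(7, 4) -> already same set; set of 7 now {0, 2, 4, 5, 6, 7, 8, 9, 11, 12, 13}
Step 27: find(10) -> no change; set of 10 is {10}
Step 28: find(13) -> no change; set of 13 is {0, 2, 4, 5, 6, 7, 8, 9, 11, 12, 13}
Set of 7: {0, 2, 4, 5, 6, 7, 8, 9, 11, 12, 13}; 12 is a member.

Answer: yes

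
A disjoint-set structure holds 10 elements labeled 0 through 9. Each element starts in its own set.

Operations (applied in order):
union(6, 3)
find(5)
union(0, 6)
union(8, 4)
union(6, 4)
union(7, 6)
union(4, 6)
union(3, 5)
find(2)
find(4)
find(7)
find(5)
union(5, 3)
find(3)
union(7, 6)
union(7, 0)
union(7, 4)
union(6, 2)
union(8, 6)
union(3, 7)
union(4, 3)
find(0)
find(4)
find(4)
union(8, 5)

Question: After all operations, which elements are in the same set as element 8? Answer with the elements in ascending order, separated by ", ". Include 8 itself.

Step 1: union(6, 3) -> merged; set of 6 now {3, 6}
Step 2: find(5) -> no change; set of 5 is {5}
Step 3: union(0, 6) -> merged; set of 0 now {0, 3, 6}
Step 4: union(8, 4) -> merged; set of 8 now {4, 8}
Step 5: union(6, 4) -> merged; set of 6 now {0, 3, 4, 6, 8}
Step 6: union(7, 6) -> merged; set of 7 now {0, 3, 4, 6, 7, 8}
Step 7: union(4, 6) -> already same set; set of 4 now {0, 3, 4, 6, 7, 8}
Step 8: union(3, 5) -> merged; set of 3 now {0, 3, 4, 5, 6, 7, 8}
Step 9: find(2) -> no change; set of 2 is {2}
Step 10: find(4) -> no change; set of 4 is {0, 3, 4, 5, 6, 7, 8}
Step 11: find(7) -> no change; set of 7 is {0, 3, 4, 5, 6, 7, 8}
Step 12: find(5) -> no change; set of 5 is {0, 3, 4, 5, 6, 7, 8}
Step 13: union(5, 3) -> already same set; set of 5 now {0, 3, 4, 5, 6, 7, 8}
Step 14: find(3) -> no change; set of 3 is {0, 3, 4, 5, 6, 7, 8}
Step 15: union(7, 6) -> already same set; set of 7 now {0, 3, 4, 5, 6, 7, 8}
Step 16: union(7, 0) -> already same set; set of 7 now {0, 3, 4, 5, 6, 7, 8}
Step 17: union(7, 4) -> already same set; set of 7 now {0, 3, 4, 5, 6, 7, 8}
Step 18: union(6, 2) -> merged; set of 6 now {0, 2, 3, 4, 5, 6, 7, 8}
Step 19: union(8, 6) -> already same set; set of 8 now {0, 2, 3, 4, 5, 6, 7, 8}
Step 20: union(3, 7) -> already same set; set of 3 now {0, 2, 3, 4, 5, 6, 7, 8}
Step 21: union(4, 3) -> already same set; set of 4 now {0, 2, 3, 4, 5, 6, 7, 8}
Step 22: find(0) -> no change; set of 0 is {0, 2, 3, 4, 5, 6, 7, 8}
Step 23: find(4) -> no change; set of 4 is {0, 2, 3, 4, 5, 6, 7, 8}
Step 24: find(4) -> no change; set of 4 is {0, 2, 3, 4, 5, 6, 7, 8}
Step 25: union(8, 5) -> already same set; set of 8 now {0, 2, 3, 4, 5, 6, 7, 8}
Component of 8: {0, 2, 3, 4, 5, 6, 7, 8}

Answer: 0, 2, 3, 4, 5, 6, 7, 8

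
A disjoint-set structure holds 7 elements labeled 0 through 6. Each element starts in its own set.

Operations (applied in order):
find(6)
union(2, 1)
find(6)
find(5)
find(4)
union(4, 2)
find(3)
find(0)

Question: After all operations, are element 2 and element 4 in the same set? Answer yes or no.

Answer: yes

Derivation:
Step 1: find(6) -> no change; set of 6 is {6}
Step 2: union(2, 1) -> merged; set of 2 now {1, 2}
Step 3: find(6) -> no change; set of 6 is {6}
Step 4: find(5) -> no change; set of 5 is {5}
Step 5: find(4) -> no change; set of 4 is {4}
Step 6: union(4, 2) -> merged; set of 4 now {1, 2, 4}
Step 7: find(3) -> no change; set of 3 is {3}
Step 8: find(0) -> no change; set of 0 is {0}
Set of 2: {1, 2, 4}; 4 is a member.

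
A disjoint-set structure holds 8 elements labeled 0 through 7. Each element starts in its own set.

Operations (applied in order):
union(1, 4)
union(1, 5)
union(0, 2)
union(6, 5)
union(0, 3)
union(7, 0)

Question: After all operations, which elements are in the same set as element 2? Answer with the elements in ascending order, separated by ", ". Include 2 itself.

Step 1: union(1, 4) -> merged; set of 1 now {1, 4}
Step 2: union(1, 5) -> merged; set of 1 now {1, 4, 5}
Step 3: union(0, 2) -> merged; set of 0 now {0, 2}
Step 4: union(6, 5) -> merged; set of 6 now {1, 4, 5, 6}
Step 5: union(0, 3) -> merged; set of 0 now {0, 2, 3}
Step 6: union(7, 0) -> merged; set of 7 now {0, 2, 3, 7}
Component of 2: {0, 2, 3, 7}

Answer: 0, 2, 3, 7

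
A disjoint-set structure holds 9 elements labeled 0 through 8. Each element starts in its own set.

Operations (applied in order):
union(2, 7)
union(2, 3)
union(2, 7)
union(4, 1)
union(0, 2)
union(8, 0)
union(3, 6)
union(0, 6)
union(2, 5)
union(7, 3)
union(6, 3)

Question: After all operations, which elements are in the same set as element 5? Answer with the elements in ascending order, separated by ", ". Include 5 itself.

Step 1: union(2, 7) -> merged; set of 2 now {2, 7}
Step 2: union(2, 3) -> merged; set of 2 now {2, 3, 7}
Step 3: union(2, 7) -> already same set; set of 2 now {2, 3, 7}
Step 4: union(4, 1) -> merged; set of 4 now {1, 4}
Step 5: union(0, 2) -> merged; set of 0 now {0, 2, 3, 7}
Step 6: union(8, 0) -> merged; set of 8 now {0, 2, 3, 7, 8}
Step 7: union(3, 6) -> merged; set of 3 now {0, 2, 3, 6, 7, 8}
Step 8: union(0, 6) -> already same set; set of 0 now {0, 2, 3, 6, 7, 8}
Step 9: union(2, 5) -> merged; set of 2 now {0, 2, 3, 5, 6, 7, 8}
Step 10: union(7, 3) -> already same set; set of 7 now {0, 2, 3, 5, 6, 7, 8}
Step 11: union(6, 3) -> already same set; set of 6 now {0, 2, 3, 5, 6, 7, 8}
Component of 5: {0, 2, 3, 5, 6, 7, 8}

Answer: 0, 2, 3, 5, 6, 7, 8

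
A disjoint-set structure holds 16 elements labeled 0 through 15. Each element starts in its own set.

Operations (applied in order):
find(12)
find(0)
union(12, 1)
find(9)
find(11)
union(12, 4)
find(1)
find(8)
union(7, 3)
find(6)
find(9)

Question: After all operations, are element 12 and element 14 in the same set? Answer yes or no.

Step 1: find(12) -> no change; set of 12 is {12}
Step 2: find(0) -> no change; set of 0 is {0}
Step 3: union(12, 1) -> merged; set of 12 now {1, 12}
Step 4: find(9) -> no change; set of 9 is {9}
Step 5: find(11) -> no change; set of 11 is {11}
Step 6: union(12, 4) -> merged; set of 12 now {1, 4, 12}
Step 7: find(1) -> no change; set of 1 is {1, 4, 12}
Step 8: find(8) -> no change; set of 8 is {8}
Step 9: union(7, 3) -> merged; set of 7 now {3, 7}
Step 10: find(6) -> no change; set of 6 is {6}
Step 11: find(9) -> no change; set of 9 is {9}
Set of 12: {1, 4, 12}; 14 is not a member.

Answer: no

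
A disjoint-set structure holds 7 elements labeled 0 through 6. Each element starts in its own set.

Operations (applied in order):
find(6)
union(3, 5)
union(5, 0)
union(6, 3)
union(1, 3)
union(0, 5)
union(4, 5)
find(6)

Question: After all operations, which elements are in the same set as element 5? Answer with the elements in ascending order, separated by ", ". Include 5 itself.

Step 1: find(6) -> no change; set of 6 is {6}
Step 2: union(3, 5) -> merged; set of 3 now {3, 5}
Step 3: union(5, 0) -> merged; set of 5 now {0, 3, 5}
Step 4: union(6, 3) -> merged; set of 6 now {0, 3, 5, 6}
Step 5: union(1, 3) -> merged; set of 1 now {0, 1, 3, 5, 6}
Step 6: union(0, 5) -> already same set; set of 0 now {0, 1, 3, 5, 6}
Step 7: union(4, 5) -> merged; set of 4 now {0, 1, 3, 4, 5, 6}
Step 8: find(6) -> no change; set of 6 is {0, 1, 3, 4, 5, 6}
Component of 5: {0, 1, 3, 4, 5, 6}

Answer: 0, 1, 3, 4, 5, 6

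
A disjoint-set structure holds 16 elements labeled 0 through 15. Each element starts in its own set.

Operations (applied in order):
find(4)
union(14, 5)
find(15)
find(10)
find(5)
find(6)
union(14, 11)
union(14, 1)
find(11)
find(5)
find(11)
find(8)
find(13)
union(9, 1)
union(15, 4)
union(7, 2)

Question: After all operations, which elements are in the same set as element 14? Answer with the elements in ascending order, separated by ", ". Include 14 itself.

Answer: 1, 5, 9, 11, 14

Derivation:
Step 1: find(4) -> no change; set of 4 is {4}
Step 2: union(14, 5) -> merged; set of 14 now {5, 14}
Step 3: find(15) -> no change; set of 15 is {15}
Step 4: find(10) -> no change; set of 10 is {10}
Step 5: find(5) -> no change; set of 5 is {5, 14}
Step 6: find(6) -> no change; set of 6 is {6}
Step 7: union(14, 11) -> merged; set of 14 now {5, 11, 14}
Step 8: union(14, 1) -> merged; set of 14 now {1, 5, 11, 14}
Step 9: find(11) -> no change; set of 11 is {1, 5, 11, 14}
Step 10: find(5) -> no change; set of 5 is {1, 5, 11, 14}
Step 11: find(11) -> no change; set of 11 is {1, 5, 11, 14}
Step 12: find(8) -> no change; set of 8 is {8}
Step 13: find(13) -> no change; set of 13 is {13}
Step 14: union(9, 1) -> merged; set of 9 now {1, 5, 9, 11, 14}
Step 15: union(15, 4) -> merged; set of 15 now {4, 15}
Step 16: union(7, 2) -> merged; set of 7 now {2, 7}
Component of 14: {1, 5, 9, 11, 14}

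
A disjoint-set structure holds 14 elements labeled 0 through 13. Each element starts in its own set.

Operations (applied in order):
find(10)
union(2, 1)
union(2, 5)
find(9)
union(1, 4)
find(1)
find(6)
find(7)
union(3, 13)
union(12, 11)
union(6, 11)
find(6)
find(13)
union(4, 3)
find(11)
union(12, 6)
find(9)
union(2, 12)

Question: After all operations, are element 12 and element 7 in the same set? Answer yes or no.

Step 1: find(10) -> no change; set of 10 is {10}
Step 2: union(2, 1) -> merged; set of 2 now {1, 2}
Step 3: union(2, 5) -> merged; set of 2 now {1, 2, 5}
Step 4: find(9) -> no change; set of 9 is {9}
Step 5: union(1, 4) -> merged; set of 1 now {1, 2, 4, 5}
Step 6: find(1) -> no change; set of 1 is {1, 2, 4, 5}
Step 7: find(6) -> no change; set of 6 is {6}
Step 8: find(7) -> no change; set of 7 is {7}
Step 9: union(3, 13) -> merged; set of 3 now {3, 13}
Step 10: union(12, 11) -> merged; set of 12 now {11, 12}
Step 11: union(6, 11) -> merged; set of 6 now {6, 11, 12}
Step 12: find(6) -> no change; set of 6 is {6, 11, 12}
Step 13: find(13) -> no change; set of 13 is {3, 13}
Step 14: union(4, 3) -> merged; set of 4 now {1, 2, 3, 4, 5, 13}
Step 15: find(11) -> no change; set of 11 is {6, 11, 12}
Step 16: union(12, 6) -> already same set; set of 12 now {6, 11, 12}
Step 17: find(9) -> no change; set of 9 is {9}
Step 18: union(2, 12) -> merged; set of 2 now {1, 2, 3, 4, 5, 6, 11, 12, 13}
Set of 12: {1, 2, 3, 4, 5, 6, 11, 12, 13}; 7 is not a member.

Answer: no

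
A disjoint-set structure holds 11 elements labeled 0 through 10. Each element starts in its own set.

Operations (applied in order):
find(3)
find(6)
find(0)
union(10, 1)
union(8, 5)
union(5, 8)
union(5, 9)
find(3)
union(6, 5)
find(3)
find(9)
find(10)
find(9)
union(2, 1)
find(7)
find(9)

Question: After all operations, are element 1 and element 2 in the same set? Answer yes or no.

Answer: yes

Derivation:
Step 1: find(3) -> no change; set of 3 is {3}
Step 2: find(6) -> no change; set of 6 is {6}
Step 3: find(0) -> no change; set of 0 is {0}
Step 4: union(10, 1) -> merged; set of 10 now {1, 10}
Step 5: union(8, 5) -> merged; set of 8 now {5, 8}
Step 6: union(5, 8) -> already same set; set of 5 now {5, 8}
Step 7: union(5, 9) -> merged; set of 5 now {5, 8, 9}
Step 8: find(3) -> no change; set of 3 is {3}
Step 9: union(6, 5) -> merged; set of 6 now {5, 6, 8, 9}
Step 10: find(3) -> no change; set of 3 is {3}
Step 11: find(9) -> no change; set of 9 is {5, 6, 8, 9}
Step 12: find(10) -> no change; set of 10 is {1, 10}
Step 13: find(9) -> no change; set of 9 is {5, 6, 8, 9}
Step 14: union(2, 1) -> merged; set of 2 now {1, 2, 10}
Step 15: find(7) -> no change; set of 7 is {7}
Step 16: find(9) -> no change; set of 9 is {5, 6, 8, 9}
Set of 1: {1, 2, 10}; 2 is a member.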